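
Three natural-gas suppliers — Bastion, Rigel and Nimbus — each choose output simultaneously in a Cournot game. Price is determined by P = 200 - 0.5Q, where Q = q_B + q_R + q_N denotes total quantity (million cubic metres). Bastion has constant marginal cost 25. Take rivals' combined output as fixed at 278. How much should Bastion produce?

With rivals' combined output fixed at 278, Bastion's profit is π_B = (200 - (1/2)·278 - (1/2)q_B)q_B - (25q_B) = (61 - (1/2)q_B)q_B - (25q_B).
∂π_B/∂q_B = 36 - q_B = 0, so q_B = 36.

36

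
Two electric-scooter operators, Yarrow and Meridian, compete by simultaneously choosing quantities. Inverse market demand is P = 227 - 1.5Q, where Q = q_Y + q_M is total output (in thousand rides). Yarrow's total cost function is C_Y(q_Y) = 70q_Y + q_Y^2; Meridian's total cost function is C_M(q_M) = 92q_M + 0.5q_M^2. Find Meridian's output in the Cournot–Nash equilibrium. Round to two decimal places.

Yarrow's profit: π_Y = (227 - 1.5Q)q_Y - (70q_Y + q_Y²). Setting ∂π_Y/∂q_Y = 0: 157 - 5q_Y - (3/2)(q_M) = 0.
Meridian's profit: π_M = (227 - 1.5Q)q_M - (92q_M + (1/2)q_M²). Setting ∂π_M/∂q_M = 0: 135 - 4q_M - (3/2)(q_Y) = 0.
Best responses: q_Y = (157 - (3/2)q_M)/5, q_M = (135 - (3/2)q_Y)/4.
Solving the pair: q_Y = 1702/71, q_M = 1758/71.

24.76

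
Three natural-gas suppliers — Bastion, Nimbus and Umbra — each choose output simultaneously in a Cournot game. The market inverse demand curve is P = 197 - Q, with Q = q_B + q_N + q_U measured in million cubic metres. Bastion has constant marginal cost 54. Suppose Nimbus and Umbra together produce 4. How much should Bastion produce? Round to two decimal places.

69.50

With rivals' combined output fixed at 4, Bastion's profit is π_B = (197 - 4 - q_B)q_B - (54q_B) = (193 - q_B)q_B - (54q_B).
∂π_B/∂q_B = 139 - 2q_B = 0, so q_B = 139/2.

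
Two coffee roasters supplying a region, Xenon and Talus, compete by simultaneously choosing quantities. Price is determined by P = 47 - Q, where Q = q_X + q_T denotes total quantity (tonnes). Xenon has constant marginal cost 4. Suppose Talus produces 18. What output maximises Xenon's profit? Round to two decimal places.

With the rival's output fixed at 18, Xenon's profit is π_X = (47 - 18 - q_X)q_X - (4q_X) = (29 - q_X)q_X - (4q_X).
∂π_X/∂q_X = 25 - 2q_X = 0, so q_X = 25/2.

12.50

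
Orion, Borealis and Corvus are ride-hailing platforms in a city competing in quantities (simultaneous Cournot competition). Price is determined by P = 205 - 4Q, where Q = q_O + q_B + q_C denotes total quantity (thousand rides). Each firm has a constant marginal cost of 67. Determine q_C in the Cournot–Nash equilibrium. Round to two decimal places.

8.63

Each firm earns π_i = (205 - 4Q)q_i - 67q_i.
Setting ∂π_i/∂q_i = 0 with rivals' quantities fixed: 138 - 8q_i - 4·Σ_{j≠i} q_j = 0.
With identical firms every q_j equals q_i, so Σ_{j≠i} q_j = 2q_i and 138 = 16q_i, giving q_i = 69/8.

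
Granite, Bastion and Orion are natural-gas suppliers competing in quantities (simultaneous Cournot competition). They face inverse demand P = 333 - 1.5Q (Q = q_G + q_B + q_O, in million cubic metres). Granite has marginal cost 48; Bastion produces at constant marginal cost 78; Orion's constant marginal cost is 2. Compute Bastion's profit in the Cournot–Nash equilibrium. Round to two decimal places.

Granite's profit: π_G = (333 - 1.5Q)q_G - (48q_G). Setting ∂π_G/∂q_G = 0: 285 - 3q_G - (3/2)(q_B + q_O) = 0.
Bastion's first-order condition: 255 - 3q_B - (3/2)(q_G + q_O) = 0.
Orion's profit: π_O = (333 - 1.5Q)q_O - (2q_O). Setting ∂π_O/∂q_O = 0: 331 - 3q_O - (3/2)(q_G + q_B) = 0.
Adding the 3 conditions: 871 − 3Q − 3Q = 0, i.e. Q = 871/6.
Back-substituting: q_G = (285 − 871/4)/(3/2) = 269/6, q_B = (255 − 871/4)/(3/2) = 149/6, q_O = (331 − 871/4)/(3/2) = 151/2.
Price P = 333 - (3/2)·(871/6) = 461/4.
Bastion's profit: (461/4 - 78)·(149/6) = 925.0417.

925.04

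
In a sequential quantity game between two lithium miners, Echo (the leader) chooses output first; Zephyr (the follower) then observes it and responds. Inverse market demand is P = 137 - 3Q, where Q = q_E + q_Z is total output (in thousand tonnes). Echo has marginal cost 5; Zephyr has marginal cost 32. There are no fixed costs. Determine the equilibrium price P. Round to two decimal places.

Solve by backward induction. Given q_E, the follower Zephyr maximises π_Z = (137 - 3q_E - 3q_Z)q_Z - 32q_Z.
∂π_Z/∂q_Z = 105 - 3q_E - 6q_Z = 0 gives the reaction function q_Z = (105 - 3q_E)/6.
The leader anticipates this reaction. Substituting into P = 137 - 3Q gives P = 169/2 - (3/2)q_E, so π_E = (169/2 - (3/2)q_E)q_E - 5q_E.
Maximising: ∂π_E/∂q_E = 159/2 - 3q_E = 0, giving q_E = 53/2.
Then q_Z = (105 - 3·(53/2))/6 = 17/4.
Total output Q = 123/4, so price P = 137 - 3·(123/4) = 179/4.

44.75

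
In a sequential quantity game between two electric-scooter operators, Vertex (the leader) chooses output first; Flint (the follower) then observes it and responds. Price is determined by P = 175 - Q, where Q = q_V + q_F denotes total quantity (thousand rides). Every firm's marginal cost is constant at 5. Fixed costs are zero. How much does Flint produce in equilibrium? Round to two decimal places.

42.50

The follower Flint best-responds to any q_V: π_F = (175 - Q)q_F - 5q_F.
∂π_F/∂q_F = 170 - q_V - 2q_F = 0 gives the reaction function q_F = (170 - q_V)/2.
The leader anticipates this reaction. Substituting into P = 175 - Q gives P = 90 - (1/2)q_V, so π_V = (90 - (1/2)q_V)q_V - 5q_V.
The leader's first-order condition 85 - q_V = 0 yields q_V = 85.
Then q_F = (170 - 85)/2 = 85/2.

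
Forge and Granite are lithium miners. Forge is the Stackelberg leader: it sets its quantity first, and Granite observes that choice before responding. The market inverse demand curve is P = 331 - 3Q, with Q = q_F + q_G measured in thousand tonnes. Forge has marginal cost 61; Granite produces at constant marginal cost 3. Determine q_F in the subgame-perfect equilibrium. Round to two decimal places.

35.33

The follower Granite best-responds to any q_F: π_G = (331 - 3Q)q_G - 3q_G.
Setting the follower's marginal profit to zero, 328 - 3q_F - 6q_G = 0, i.e. q_G = (328 - 3q_F)/6.
Forge substitutes q_G(q_F) into its own profit: π_F = q_F(331 - 3q_F - (328 - 3q_F)/2) - 61q_F = (167 - (3/2)q_F)q_F - 61q_F.
Maximising: ∂π_F/∂q_F = 106 - 3q_F = 0, giving q_F = 106/3.
Then q_G = (328 - 3·(106/3))/6 = 37.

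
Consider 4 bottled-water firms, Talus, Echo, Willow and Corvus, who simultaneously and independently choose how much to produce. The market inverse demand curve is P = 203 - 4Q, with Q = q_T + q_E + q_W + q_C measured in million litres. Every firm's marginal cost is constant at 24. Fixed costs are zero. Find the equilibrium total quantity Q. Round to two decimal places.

35.80

Each firm earns π_i = (203 - 4Q)q_i - 24q_i.
Setting ∂π_i/∂q_i = 0 with rivals' quantities fixed: 179 - 8q_i - 4·Σ_{j≠i} q_j = 0.
By symmetry each firm produces the same amount; substituting Σ_{j≠i} q_j = 3q_i yields q_i = 179/20.
Total output Q = 179/20 + 179/20 + 179/20 + 179/20 = 179/5.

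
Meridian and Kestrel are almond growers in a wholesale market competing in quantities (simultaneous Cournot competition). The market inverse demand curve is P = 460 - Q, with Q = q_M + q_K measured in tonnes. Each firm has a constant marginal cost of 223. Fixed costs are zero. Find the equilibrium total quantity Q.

158

A representative firm's profit is π_i = q_i(460 - Q) - 223q_i.
First-order condition (treating rivals' output as given): 237 - 2q_i - q_j = 0.
By symmetry each firm produces the same amount; substituting q_j = q_i yields q_i = 237/3 = 79.
Total output Q = 79 + 79 = 158.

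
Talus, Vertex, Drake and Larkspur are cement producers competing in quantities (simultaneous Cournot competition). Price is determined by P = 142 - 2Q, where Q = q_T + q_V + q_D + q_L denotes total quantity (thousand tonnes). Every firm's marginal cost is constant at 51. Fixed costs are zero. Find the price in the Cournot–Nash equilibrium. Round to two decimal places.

69.20

Each firm earns π_i = (142 - 2Q)q_i - 51q_i.
Setting ∂π_i/∂q_i = 0 with rivals' quantities fixed: 91 - 4q_i - 2·Σ_{j≠i} q_j = 0.
By symmetry each firm produces the same amount; substituting Σ_{j≠i} q_j = 3q_i yields q_i = 91/10.
Total output Q = 182/5, so price P = 142 - 2·(182/5) = 346/5.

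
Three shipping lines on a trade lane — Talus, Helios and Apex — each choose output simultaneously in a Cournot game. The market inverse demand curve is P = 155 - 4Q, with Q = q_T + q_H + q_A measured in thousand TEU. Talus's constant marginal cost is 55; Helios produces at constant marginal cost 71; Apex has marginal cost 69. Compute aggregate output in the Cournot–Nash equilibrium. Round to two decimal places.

Talus's profit: π_T = (155 - 4Q)q_T - (55q_T). Setting ∂π_T/∂q_T = 0: 100 - 8q_T - 4(q_H + q_A) = 0.
Helios's profit: π_H = (155 - 4Q)q_H - (71q_H). Setting ∂π_H/∂q_H = 0: 84 - 8q_H - 4(q_T + q_A) = 0.
Apex's profit: π_A = (155 - 4Q)q_A - (69q_A). Setting ∂π_A/∂q_A = 0: 86 - 8q_A - 4(q_T + q_H) = 0.
Adding the 3 first-order conditions: 270 − 16Q = 0, so Q = 135/8.
Back-substituting: q_T = (100 − 135/2)/4 = 65/8, q_H = (84 − 135/2)/4 = 33/8, q_A = (86 − 135/2)/4 = 37/8.
Total output Q = 65/8 + 33/8 + 37/8 = 135/8.

16.88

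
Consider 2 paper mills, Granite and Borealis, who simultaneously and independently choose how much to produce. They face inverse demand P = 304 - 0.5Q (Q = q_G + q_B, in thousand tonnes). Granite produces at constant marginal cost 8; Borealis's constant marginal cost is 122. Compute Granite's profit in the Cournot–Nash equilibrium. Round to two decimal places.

Granite's profit: π_G = (304 - 0.5Q)q_G - (8q_G). Setting ∂π_G/∂q_G = 0: 296 - q_G - (1/2)(q_B) = 0.
Borealis's profit: π_B = (304 - 0.5Q)q_B - (122q_B). Setting ∂π_B/∂q_B = 0: 182 - q_B - (1/2)(q_G) = 0.
Best responses: q_G = (296 - (1/2)q_B), q_B = (182 - (1/2)q_G).
Solving the pair: q_G = 820/3, q_B = 136/3.
Price P = 304 - (1/2)·(956/3) = 434/3.
Granite's profit: (434/3 - 8)·(820/3) = 37355.5556.

37355.56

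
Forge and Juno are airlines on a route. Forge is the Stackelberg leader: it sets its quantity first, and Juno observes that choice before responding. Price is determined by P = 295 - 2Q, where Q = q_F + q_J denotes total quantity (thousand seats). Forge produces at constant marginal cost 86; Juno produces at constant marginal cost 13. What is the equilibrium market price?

120

Solve by backward induction. Given q_F, the follower Juno maximises π_J = (295 - 2q_F - 2q_J)q_J - 13q_J.
Setting the follower's marginal profit to zero, 282 - 2q_F - 4q_J = 0, i.e. q_J = (282 - 2q_F)/4.
The leader anticipates this reaction. Substituting into P = 295 - 2Q gives P = 154 - q_F, so π_F = (154 - q_F)q_F - 86q_F.
The leader's first-order condition 68 - 2q_F = 0 yields q_F = 34.
Then q_J = (282 - 2·34)/4 = 107/2.
Total output Q = 175/2, so price P = 295 - 2·(175/2) = 120.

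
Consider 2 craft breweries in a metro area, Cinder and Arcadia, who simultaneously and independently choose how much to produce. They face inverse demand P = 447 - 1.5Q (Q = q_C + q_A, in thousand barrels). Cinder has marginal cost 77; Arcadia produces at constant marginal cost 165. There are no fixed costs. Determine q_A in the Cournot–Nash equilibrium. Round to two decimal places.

43.11

Cinder's profit: π_C = (447 - 1.5Q)q_C - (77q_C). Setting ∂π_C/∂q_C = 0: 370 - 3q_C - (3/2)(q_A) = 0.
Arcadia's first-order condition: 282 - 3q_A - (3/2)(q_C) = 0.
So q_C = (370 - (3/2)q_A)/3 and q_A = (282 - (3/2)q_C)/3.
Substituting one into the other gives q_C = 916/9 and q_A = 388/9.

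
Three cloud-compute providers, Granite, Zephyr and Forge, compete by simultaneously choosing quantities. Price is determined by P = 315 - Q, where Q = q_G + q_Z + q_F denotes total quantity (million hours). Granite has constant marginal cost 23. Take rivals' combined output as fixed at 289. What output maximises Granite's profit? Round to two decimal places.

1.50

With rivals' combined output fixed at 289, Granite's profit is π_G = (315 - 289 - q_G)q_G - (23q_G) = (26 - q_G)q_G - (23q_G).
∂π_G/∂q_G = 3 - 2q_G = 0, so q_G = 3/2.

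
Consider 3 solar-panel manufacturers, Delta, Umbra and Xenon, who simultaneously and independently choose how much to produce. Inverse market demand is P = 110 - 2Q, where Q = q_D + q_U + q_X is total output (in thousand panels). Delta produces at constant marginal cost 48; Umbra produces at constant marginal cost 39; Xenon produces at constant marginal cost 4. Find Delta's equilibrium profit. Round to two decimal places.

2.53

Delta's profit: π_D = (110 - 2Q)q_D - (48q_D). Setting ∂π_D/∂q_D = 0: 62 - 4q_D - 2(q_U + q_X) = 0.
Umbra's profit: π_U = (110 - 2Q)q_U - (39q_U). Setting ∂π_U/∂q_U = 0: 71 - 4q_U - 2(q_D + q_X) = 0.
Xenon's first-order condition: 106 - 4q_X - 2(q_D + q_U) = 0.
Adding the 3 conditions: 239 − 4Q − 4Q = 0, i.e. Q = 239/8.
Back-substituting: q_D = (62 − 239/4)/2 = 9/8, q_U = (71 − 239/4)/2 = 45/8, q_X = (106 − 239/4)/2 = 185/8.
Price P = 110 - 2·(239/8) = 201/4.
Delta's profit: (201/4 - 48)·(9/8) = 81/32.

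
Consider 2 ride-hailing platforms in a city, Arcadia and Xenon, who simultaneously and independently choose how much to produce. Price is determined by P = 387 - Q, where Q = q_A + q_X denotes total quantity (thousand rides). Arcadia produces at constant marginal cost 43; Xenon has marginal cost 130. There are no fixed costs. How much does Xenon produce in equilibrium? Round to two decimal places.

Arcadia's profit: π_A = (387 - Q)q_A - (43q_A). Setting ∂π_A/∂q_A = 0: 344 - 2q_A - (q_X) = 0.
Xenon's first-order condition: 257 - 2q_X - (q_A) = 0.
Best responses: q_A = (344 - q_X)/2, q_X = (257 - q_A)/2.
Solving the pair: q_A = 431/3, q_X = 170/3.

56.67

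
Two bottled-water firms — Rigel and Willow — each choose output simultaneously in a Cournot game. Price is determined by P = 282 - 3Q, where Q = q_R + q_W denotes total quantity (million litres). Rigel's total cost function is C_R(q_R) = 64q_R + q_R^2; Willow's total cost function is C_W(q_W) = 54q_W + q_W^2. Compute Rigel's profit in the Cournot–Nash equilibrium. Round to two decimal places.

1485.75

Rigel's profit: π_R = (282 - 3Q)q_R - (64q_R + q_R²). Setting ∂π_R/∂q_R = 0: 218 - 8q_R - 3(q_W) = 0.
Willow's first-order condition: 228 - 8q_W - 3(q_R) = 0.
Rearranging gives the reaction functions q_R = (218 - 3q_W)/8 and q_W = (228 - 3q_R)/8.
Substituting one into the other gives q_R = 212/11 and q_W = 234/11.
Price P = 282 - 3·(446/11) = 1764/11.
Rigel's profit: (1764/11)·(212/11) - 64·(212/11) - (212/11)² = 1485.7521.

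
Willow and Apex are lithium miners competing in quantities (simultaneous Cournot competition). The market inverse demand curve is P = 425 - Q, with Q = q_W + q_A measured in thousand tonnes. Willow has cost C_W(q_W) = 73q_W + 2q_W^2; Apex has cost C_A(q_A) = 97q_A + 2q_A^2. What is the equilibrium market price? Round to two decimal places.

327.86

Willow's profit: π_W = (425 - Q)q_W - (73q_W + 2q_W²). Setting ∂π_W/∂q_W = 0: 352 - 6q_W - (q_A) = 0.
Apex's first-order condition: 328 - 6q_A - (q_W) = 0.
Rearranging gives the reaction functions q_W = (352 - q_A)/6 and q_A = (328 - q_W)/6.
Solving the pair: q_W = 1784/35, q_A = 1616/35.
Total output Q = 680/7, so price P = 425 - 680/7 = 327.8571.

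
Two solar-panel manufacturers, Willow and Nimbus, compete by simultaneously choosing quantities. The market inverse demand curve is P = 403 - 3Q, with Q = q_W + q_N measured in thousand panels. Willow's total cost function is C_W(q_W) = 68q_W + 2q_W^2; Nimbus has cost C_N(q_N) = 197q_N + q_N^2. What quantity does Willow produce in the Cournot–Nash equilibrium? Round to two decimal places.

29.04

Willow's profit: π_W = (403 - 3Q)q_W - (68q_W + 2q_W²). Setting ∂π_W/∂q_W = 0: 335 - 10q_W - 3(q_N) = 0.
Nimbus's first-order condition: 206 - 8q_N - 3(q_W) = 0.
Best responses: q_W = (335 - 3q_N)/10, q_N = (206 - 3q_W)/8.
Substituting one into the other gives q_W = 29.0423 and q_N = 1055/71.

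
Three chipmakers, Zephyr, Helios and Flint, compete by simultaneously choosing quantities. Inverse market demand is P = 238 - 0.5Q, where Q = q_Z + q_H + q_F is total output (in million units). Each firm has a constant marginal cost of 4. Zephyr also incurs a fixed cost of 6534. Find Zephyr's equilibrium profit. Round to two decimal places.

A representative firm's profit is π_i = q_i(238 - 0.5Q) - 4q_i.
First-order condition (treating rivals' output as given): 234 - q_i - (1/2)·Σ_{j≠i} q_j = 0.
With identical firms every q_j equals q_i, so Σ_{j≠i} q_j = 2q_i and 234 = 2q_i, giving q_i = 117.
Price P = 238 - (1/2)·351 = 125/2.
Zephyr's profit: (125/2 - 4)·117 - 6534 = 621/2.

310.50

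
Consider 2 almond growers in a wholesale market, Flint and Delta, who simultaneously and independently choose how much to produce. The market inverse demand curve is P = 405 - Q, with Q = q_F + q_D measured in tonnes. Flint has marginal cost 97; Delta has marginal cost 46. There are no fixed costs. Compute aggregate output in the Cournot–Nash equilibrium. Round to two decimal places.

Flint's profit: π_F = (405 - Q)q_F - (97q_F). Setting ∂π_F/∂q_F = 0: 308 - 2q_F - (q_D) = 0.
Delta's first-order condition: 359 - 2q_D - (q_F) = 0.
Rearranging gives the reaction functions q_F = (308 - q_D)/2 and q_D = (359 - q_F)/2.
Solving the pair: q_F = 257/3, q_D = 410/3.
Total output Q = 257/3 + 410/3 = 667/3.

222.33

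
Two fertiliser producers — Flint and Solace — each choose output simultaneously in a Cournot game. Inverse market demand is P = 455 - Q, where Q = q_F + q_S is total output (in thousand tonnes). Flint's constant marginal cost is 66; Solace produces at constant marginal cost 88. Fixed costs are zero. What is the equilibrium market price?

Flint's profit: π_F = (455 - Q)q_F - (66q_F). Setting ∂π_F/∂q_F = 0: 389 - 2q_F - (q_S) = 0.
Solace's profit: π_S = (455 - Q)q_S - (88q_S). Setting ∂π_S/∂q_S = 0: 367 - 2q_S - (q_F) = 0.
So q_F = (389 - q_S)/2 and q_S = (367 - q_F)/2.
Substituting one into the other gives q_F = 137 and q_S = 115.
Total output Q = 252, so price P = 455 - 252 = 203.

203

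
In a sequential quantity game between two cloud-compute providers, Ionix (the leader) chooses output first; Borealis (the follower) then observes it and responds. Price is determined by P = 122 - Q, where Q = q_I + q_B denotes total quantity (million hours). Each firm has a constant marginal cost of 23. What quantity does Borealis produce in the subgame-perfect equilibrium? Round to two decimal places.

24.75

The follower Borealis best-responds to any q_I: π_B = (122 - Q)q_B - 23q_B.
Setting the follower's marginal profit to zero, 99 - q_I - 2q_B = 0, i.e. q_B = (99 - q_I)/2.
The leader anticipates this reaction. Substituting into P = 122 - Q gives P = 145/2 - (1/2)q_I, so π_I = (145/2 - (1/2)q_I)q_I - 23q_I.
The leader's first-order condition 99/2 - q_I = 0 yields q_I = 99/2.
Then q_B = (99 - 99/2)/2 = 99/4.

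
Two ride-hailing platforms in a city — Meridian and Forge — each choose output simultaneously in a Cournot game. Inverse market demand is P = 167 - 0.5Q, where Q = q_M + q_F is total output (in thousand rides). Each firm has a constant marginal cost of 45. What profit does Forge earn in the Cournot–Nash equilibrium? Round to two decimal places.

A representative firm's profit is π_i = q_i(167 - 0.5Q) - 45q_i.
First-order condition (treating rivals' output as given): 122 - q_i - (1/2)q_j = 0.
With identical firms every q_j equals q_i, so q_j = q_i and 122 = (3/2)q_i, giving q_i = 244/3.
Price P = 167 - (1/2)·(488/3) = 257/3.
Forge's profit: (257/3 - 45)·(244/3) = 3307.5556.

3307.56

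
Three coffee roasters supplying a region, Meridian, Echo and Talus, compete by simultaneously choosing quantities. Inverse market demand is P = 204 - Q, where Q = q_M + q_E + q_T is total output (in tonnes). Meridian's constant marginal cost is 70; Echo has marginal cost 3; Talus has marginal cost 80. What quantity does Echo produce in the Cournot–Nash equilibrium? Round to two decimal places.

Meridian's profit: π_M = (204 - Q)q_M - (70q_M). Setting ∂π_M/∂q_M = 0: 134 - 2q_M - (q_E + q_T) = 0.
Echo's profit: π_E = (204 - Q)q_E - (3q_E). Setting ∂π_E/∂q_E = 0: 201 - 2q_E - (q_M + q_T) = 0.
Talus's first-order condition: 124 - 2q_T - (q_M + q_E) = 0.
Summing all 3 equations gives 459 − 4Q = 0, hence Q = 459/4.
Back-substituting: q_M = (134 − 459/4) = 77/4, q_E = (201 − 459/4) = 345/4, q_T = (124 − 459/4) = 37/4.

86.25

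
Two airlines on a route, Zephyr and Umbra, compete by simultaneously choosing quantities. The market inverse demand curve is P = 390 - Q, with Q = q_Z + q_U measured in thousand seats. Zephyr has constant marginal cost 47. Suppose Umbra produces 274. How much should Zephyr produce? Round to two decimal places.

34.50

With the rival's output fixed at 274, Zephyr's profit is π_Z = (390 - 274 - q_Z)q_Z - (47q_Z) = (116 - q_Z)q_Z - (47q_Z).
∂π_Z/∂q_Z = 69 - 2q_Z = 0, so q_Z = 69/2.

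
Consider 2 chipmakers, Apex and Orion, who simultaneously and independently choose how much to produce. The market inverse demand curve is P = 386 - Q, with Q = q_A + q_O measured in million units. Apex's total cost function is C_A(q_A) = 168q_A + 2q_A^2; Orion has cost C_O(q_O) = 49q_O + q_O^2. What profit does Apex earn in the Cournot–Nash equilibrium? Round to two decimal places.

Apex's profit: π_A = (386 - Q)q_A - (168q_A + 2q_A²). Setting ∂π_A/∂q_A = 0: 218 - 6q_A - (q_O) = 0.
Orion's first-order condition: 337 - 4q_O - (q_A) = 0.
So q_A = (218 - q_O)/6 and q_O = (337 - q_A)/4.
Solving the pair: q_A = 535/23, q_O = 1804/23.
Price P = 386 - 101.6957 = 284.3043.
Apex's profit: 284.3043·(535/23) - 168·(535/23) - 2(535/23)² = 1623.2042.

1623.20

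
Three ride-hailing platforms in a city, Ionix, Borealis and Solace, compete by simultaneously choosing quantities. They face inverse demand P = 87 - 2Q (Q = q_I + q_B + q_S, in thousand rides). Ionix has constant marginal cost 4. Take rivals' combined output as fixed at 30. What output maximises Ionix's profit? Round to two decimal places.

5.75

With rivals' combined output fixed at 30, Ionix's profit is π_I = (87 - 2·30 - 2q_I)q_I - (4q_I) = (27 - 2q_I)q_I - (4q_I).
∂π_I/∂q_I = 23 - 4q_I = 0, so q_I = 23/4.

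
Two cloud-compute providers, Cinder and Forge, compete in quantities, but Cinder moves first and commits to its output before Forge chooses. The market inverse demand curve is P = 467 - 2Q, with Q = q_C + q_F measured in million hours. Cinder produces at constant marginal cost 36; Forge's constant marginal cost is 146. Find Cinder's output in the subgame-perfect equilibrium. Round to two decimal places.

The follower Forge best-responds to any q_C: π_F = (467 - 2Q)q_F - 146q_F.
∂π_F/∂q_F = 321 - 2q_C - 4q_F = 0 gives the reaction function q_F = (321 - 2q_C)/4.
The leader anticipates this reaction. Substituting into P = 467 - 2Q gives P = 613/2 - q_C, so π_C = (613/2 - q_C)q_C - 36q_C.
Leader FOC: 541/2 - 2q_C = 0, so q_C = 541/4.
Then q_F = (321 - 2·(541/4))/4 = 101/8.

135.25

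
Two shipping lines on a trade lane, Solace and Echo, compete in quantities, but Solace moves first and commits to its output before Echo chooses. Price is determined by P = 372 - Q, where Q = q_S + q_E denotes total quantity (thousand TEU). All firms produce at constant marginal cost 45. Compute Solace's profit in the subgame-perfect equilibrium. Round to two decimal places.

13366.13

Solve by backward induction. Given q_S, the follower Echo maximises π_E = (372 - q_S - q_E)q_E - 45q_E.
∂π_E/∂q_E = 327 - q_S - 2q_E = 0 gives the reaction function q_E = (327 - q_S)/2.
The leader anticipates this reaction. Substituting into P = 372 - Q gives P = 417/2 - (1/2)q_S, so π_S = (417/2 - (1/2)q_S)q_S - 45q_S.
Leader FOC: 327/2 - q_S = 0, so q_S = 327/2.
Then q_E = (327 - 327/2)/2 = 327/4.
Price P = 372 - 981/4 = 507/4.
Solace's profit: (507/4 - 45)·(327/2) = 13366.1250.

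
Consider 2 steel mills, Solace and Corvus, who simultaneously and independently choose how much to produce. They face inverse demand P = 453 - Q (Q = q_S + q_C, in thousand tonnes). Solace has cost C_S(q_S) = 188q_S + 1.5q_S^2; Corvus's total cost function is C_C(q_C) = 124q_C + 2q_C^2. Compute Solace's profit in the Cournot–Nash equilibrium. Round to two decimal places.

Solace's profit: π_S = (453 - Q)q_S - (188q_S + (3/2)q_S²). Setting ∂π_S/∂q_S = 0: 265 - 5q_S - (q_C) = 0.
Corvus's first-order condition: 329 - 6q_C - (q_S) = 0.
Best responses: q_S = (265 - q_C)/5, q_C = (329 - q_S)/6.
Solving the pair: q_S = 1261/29, q_C = 1380/29.
Price P = 453 - 91.0690 = 361.9310.
Solace's profit: 361.9310·(1261/29) - 188·(1261/29) - (3/2)(1261/29)² = 4726.8757.

4726.88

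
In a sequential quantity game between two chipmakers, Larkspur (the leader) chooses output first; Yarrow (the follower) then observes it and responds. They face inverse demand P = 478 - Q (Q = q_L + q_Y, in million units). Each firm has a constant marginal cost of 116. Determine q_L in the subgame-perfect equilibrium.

The follower Yarrow best-responds to any q_L: π_Y = (478 - Q)q_Y - 116q_Y.
Setting the follower's marginal profit to zero, 362 - q_L - 2q_Y = 0, i.e. q_Y = (362 - q_L)/2.
The leader anticipates this reaction. Substituting into P = 478 - Q gives P = 297 - (1/2)q_L, so π_L = (297 - (1/2)q_L)q_L - 116q_L.
Leader FOC: 181 - q_L = 0, so q_L = 181.
Then q_Y = (362 - 181)/2 = 181/2.

181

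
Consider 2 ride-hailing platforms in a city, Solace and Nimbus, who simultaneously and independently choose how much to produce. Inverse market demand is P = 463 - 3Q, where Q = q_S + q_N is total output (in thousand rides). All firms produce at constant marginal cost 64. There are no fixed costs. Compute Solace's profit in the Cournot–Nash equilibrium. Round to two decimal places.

A representative firm's profit is π_i = q_i(463 - 3Q) - 64q_i.
First-order condition (treating rivals' output as given): 399 - 6q_i - 3q_j = 0.
By symmetry each firm produces the same amount; substituting q_j = q_i yields q_i = 399/9 = 133/3.
Price P = 463 - 3·(266/3) = 197.
Solace's profit: (197 - 64)·(133/3) = 5896.3333.

5896.33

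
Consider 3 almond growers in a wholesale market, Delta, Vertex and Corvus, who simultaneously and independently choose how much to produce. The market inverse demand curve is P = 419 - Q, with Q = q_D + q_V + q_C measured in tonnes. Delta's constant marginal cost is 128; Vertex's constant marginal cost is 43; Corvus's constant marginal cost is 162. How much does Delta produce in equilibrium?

Delta's profit: π_D = (419 - Q)q_D - (128q_D). Setting ∂π_D/∂q_D = 0: 291 - 2q_D - (q_V + q_C) = 0.
Vertex's first-order condition: 376 - 2q_V - (q_D + q_C) = 0.
Corvus's profit: π_C = (419 - Q)q_C - (162q_C). Setting ∂π_C/∂q_C = 0: 257 - 2q_C - (q_D + q_V) = 0.
Adding the 3 conditions: 924 − 2Q − 2Q = 0, i.e. Q = 231.
Back-substituting: q_D = (291 − 231) = 60, q_V = (376 − 231) = 145, q_C = (257 − 231) = 26.

60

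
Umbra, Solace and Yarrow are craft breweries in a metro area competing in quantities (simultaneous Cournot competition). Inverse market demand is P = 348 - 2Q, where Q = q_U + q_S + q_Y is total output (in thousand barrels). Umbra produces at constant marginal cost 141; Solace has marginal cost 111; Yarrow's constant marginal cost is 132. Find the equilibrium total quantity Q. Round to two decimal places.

82.50

Umbra's profit: π_U = (348 - 2Q)q_U - (141q_U). Setting ∂π_U/∂q_U = 0: 207 - 4q_U - 2(q_S + q_Y) = 0.
Solace's first-order condition: 237 - 4q_S - 2(q_U + q_Y) = 0.
Yarrow's first-order condition: 216 - 4q_Y - 2(q_U + q_S) = 0.
Adding the 3 first-order conditions: 660 − 8Q = 0, so Q = 165/2.
Back-substituting: q_U = (207 − 165)/2 = 21, q_S = (237 − 165)/2 = 36, q_Y = (216 − 165)/2 = 51/2.
Total output Q = 21 + 36 + 51/2 = 165/2.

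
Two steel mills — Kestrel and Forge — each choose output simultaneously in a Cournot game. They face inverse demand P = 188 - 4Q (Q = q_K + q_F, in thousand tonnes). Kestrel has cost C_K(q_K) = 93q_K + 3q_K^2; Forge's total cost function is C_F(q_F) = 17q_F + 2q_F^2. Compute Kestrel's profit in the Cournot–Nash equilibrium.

Kestrel's profit: π_K = (188 - 4Q)q_K - (93q_K + 3q_K²). Setting ∂π_K/∂q_K = 0: 95 - 14q_K - 4(q_F) = 0.
Forge's profit: π_F = (188 - 4Q)q_F - (17q_F + 2q_F²). Setting ∂π_F/∂q_F = 0: 171 - 12q_F - 4(q_K) = 0.
Rearranging gives the reaction functions q_K = (95 - 4q_F)/14 and q_F = (171 - 4q_K)/12.
Substituting one into the other gives q_K = 3 and q_F = 53/4.
Price P = 188 - 4·(65/4) = 123.
Kestrel's profit: 123·3 - 93·3 - 3·3² = 63.

63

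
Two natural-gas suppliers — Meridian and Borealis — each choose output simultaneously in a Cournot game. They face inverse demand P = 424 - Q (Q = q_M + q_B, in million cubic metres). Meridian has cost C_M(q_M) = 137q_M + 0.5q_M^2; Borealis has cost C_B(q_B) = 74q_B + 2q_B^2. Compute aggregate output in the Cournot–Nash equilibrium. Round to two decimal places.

125.59

Meridian's profit: π_M = (424 - Q)q_M - (137q_M + (1/2)q_M²). Setting ∂π_M/∂q_M = 0: 287 - 3q_M - (q_B) = 0.
Borealis's first-order condition: 350 - 6q_B - (q_M) = 0.
Rearranging gives the reaction functions q_M = (287 - q_B)/3 and q_B = (350 - q_M)/6.
Substituting one into the other gives q_M = 1372/17 and q_B = 763/17.
Total output Q = 1372/17 + 763/17 = 125.5882.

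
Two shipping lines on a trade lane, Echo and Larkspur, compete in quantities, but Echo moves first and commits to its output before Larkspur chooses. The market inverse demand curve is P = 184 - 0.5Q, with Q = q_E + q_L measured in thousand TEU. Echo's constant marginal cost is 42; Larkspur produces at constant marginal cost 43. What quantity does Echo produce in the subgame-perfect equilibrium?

143

Solve by backward induction. Given q_E, the follower Larkspur maximises π_L = (184 - (1/2)q_E - (1/2)q_L)q_L - 43q_L.
Follower FOC: 141 - (1/2)q_E - q_L = 0, so q_L(q_E) = (141 - (1/2)q_E).
The leader anticipates this reaction. Substituting into P = 184 - 0.5Q gives P = 227/2 - (1/4)q_E, so π_E = (227/2 - (1/4)q_E)q_E - 42q_E.
The leader's first-order condition 143/2 - (1/2)q_E = 0 yields q_E = 143.
Then q_L = (141 - (1/2)·143) = 139/2.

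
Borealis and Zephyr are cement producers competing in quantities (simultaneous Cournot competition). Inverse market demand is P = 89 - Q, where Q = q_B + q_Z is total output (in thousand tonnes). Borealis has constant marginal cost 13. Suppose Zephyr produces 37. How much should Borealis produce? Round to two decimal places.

With the rival's output fixed at 37, Borealis's profit is π_B = (89 - 37 - q_B)q_B - (13q_B) = (52 - q_B)q_B - (13q_B).
∂π_B/∂q_B = 39 - 2q_B = 0, so q_B = 39/2.

19.50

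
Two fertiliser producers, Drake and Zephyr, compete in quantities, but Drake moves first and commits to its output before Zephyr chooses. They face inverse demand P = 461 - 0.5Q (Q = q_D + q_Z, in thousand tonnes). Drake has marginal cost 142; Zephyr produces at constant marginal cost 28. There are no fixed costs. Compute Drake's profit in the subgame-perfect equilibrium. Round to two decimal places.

10506.25

The follower Zephyr best-responds to any q_D: π_Z = (461 - 0.5Q)q_Z - 28q_Z.
∂π_Z/∂q_Z = 433 - (1/2)q_D - q_Z = 0 gives the reaction function q_Z = (433 - (1/2)q_D).
The leader anticipates this reaction. Substituting into P = 461 - 0.5Q gives P = 489/2 - (1/4)q_D, so π_D = (489/2 - (1/4)q_D)q_D - 142q_D.
The leader's first-order condition 205/2 - (1/2)q_D = 0 yields q_D = 205.
Then q_Z = (433 - (1/2)·205) = 661/2.
Price P = 461 - (1/2)·(1071/2) = 773/4.
Drake's profit: (773/4 - 142)·205 = 10506.2500.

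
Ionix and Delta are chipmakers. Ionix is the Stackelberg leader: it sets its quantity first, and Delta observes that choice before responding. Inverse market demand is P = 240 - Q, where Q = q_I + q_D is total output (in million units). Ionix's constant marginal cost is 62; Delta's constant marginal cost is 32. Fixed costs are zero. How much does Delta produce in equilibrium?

67

Solve by backward induction. Given q_I, the follower Delta maximises π_D = (240 - q_I - q_D)q_D - 32q_D.
Follower FOC: 208 - q_I - 2q_D = 0, so q_D(q_I) = (208 - q_I)/2.
Ionix substitutes q_D(q_I) into its own profit: π_I = q_I(240 - q_I - (208 - q_I)/2) - 62q_I = (136 - (1/2)q_I)q_I - 62q_I.
Maximising: ∂π_I/∂q_I = 74 - q_I = 0, giving q_I = 74.
Then q_D = (208 - 74)/2 = 67.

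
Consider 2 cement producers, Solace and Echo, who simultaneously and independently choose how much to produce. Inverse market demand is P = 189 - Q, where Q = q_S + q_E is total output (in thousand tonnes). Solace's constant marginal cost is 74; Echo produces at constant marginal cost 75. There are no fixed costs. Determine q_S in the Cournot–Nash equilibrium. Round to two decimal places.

Solace's profit: π_S = (189 - Q)q_S - (74q_S). Setting ∂π_S/∂q_S = 0: 115 - 2q_S - (q_E) = 0.
Echo's first-order condition: 114 - 2q_E - (q_S) = 0.
Best responses: q_S = (115 - q_E)/2, q_E = (114 - q_S)/2.
Substituting one into the other gives q_S = 116/3 and q_E = 113/3.

38.67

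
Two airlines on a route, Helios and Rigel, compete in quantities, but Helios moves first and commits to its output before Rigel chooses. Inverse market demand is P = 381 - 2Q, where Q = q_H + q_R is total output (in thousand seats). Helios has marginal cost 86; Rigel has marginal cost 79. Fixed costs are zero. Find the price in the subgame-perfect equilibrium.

158

Solve by backward induction. Given q_H, the follower Rigel maximises π_R = (381 - 2q_H - 2q_R)q_R - 79q_R.
Setting the follower's marginal profit to zero, 302 - 2q_H - 4q_R = 0, i.e. q_R = (302 - 2q_H)/4.
The leader anticipates this reaction. Substituting into P = 381 - 2Q gives P = 230 - q_H, so π_H = (230 - q_H)q_H - 86q_H.
The leader's first-order condition 144 - 2q_H = 0 yields q_H = 72.
Then q_R = (302 - 2·72)/4 = 79/2.
Total output Q = 223/2, so price P = 381 - 2·(223/2) = 158.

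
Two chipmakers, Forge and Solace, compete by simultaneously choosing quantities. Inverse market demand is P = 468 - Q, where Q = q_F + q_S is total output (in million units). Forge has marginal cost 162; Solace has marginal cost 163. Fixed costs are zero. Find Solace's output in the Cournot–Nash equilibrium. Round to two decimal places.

101.33

Forge's profit: π_F = (468 - Q)q_F - (162q_F). Setting ∂π_F/∂q_F = 0: 306 - 2q_F - (q_S) = 0.
Solace's profit: π_S = (468 - Q)q_S - (163q_S). Setting ∂π_S/∂q_S = 0: 305 - 2q_S - (q_F) = 0.
So q_F = (306 - q_S)/2 and q_S = (305 - q_F)/2.
Substituting one into the other gives q_F = 307/3 and q_S = 304/3.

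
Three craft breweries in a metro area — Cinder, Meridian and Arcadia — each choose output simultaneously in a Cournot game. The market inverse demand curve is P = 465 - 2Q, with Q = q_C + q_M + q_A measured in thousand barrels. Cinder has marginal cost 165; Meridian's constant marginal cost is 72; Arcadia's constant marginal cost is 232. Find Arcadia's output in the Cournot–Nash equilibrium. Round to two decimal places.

Cinder's profit: π_C = (465 - 2Q)q_C - (165q_C). Setting ∂π_C/∂q_C = 0: 300 - 4q_C - 2(q_M + q_A) = 0.
Meridian's profit: π_M = (465 - 2Q)q_M - (72q_M). Setting ∂π_M/∂q_M = 0: 393 - 4q_M - 2(q_C + q_A) = 0.
Arcadia's profit: π_A = (465 - 2Q)q_A - (232q_A). Setting ∂π_A/∂q_A = 0: 233 - 4q_A - 2(q_C + q_M) = 0.
Summing all 3 equations gives 926 − 8Q = 0, hence Q = 463/4.
Back-substituting: q_C = (300 − 463/2)/2 = 137/4, q_M = (393 − 463/2)/2 = 323/4, q_A = (233 − 463/2)/2 = 3/4.

0.75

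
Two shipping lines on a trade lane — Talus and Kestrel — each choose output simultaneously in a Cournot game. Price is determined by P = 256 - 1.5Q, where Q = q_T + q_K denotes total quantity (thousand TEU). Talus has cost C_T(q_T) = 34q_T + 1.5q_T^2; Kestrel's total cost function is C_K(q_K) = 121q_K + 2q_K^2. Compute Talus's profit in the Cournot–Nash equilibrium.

Talus's profit: π_T = (256 - 1.5Q)q_T - (34q_T + (3/2)q_T²). Setting ∂π_T/∂q_T = 0: 222 - 6q_T - (3/2)(q_K) = 0.
Kestrel's first-order condition: 135 - 7q_K - (3/2)(q_T) = 0.
Rearranging gives the reaction functions q_T = (222 - (3/2)q_K)/6 and q_K = (135 - (3/2)q_T)/7.
Solving the pair: q_T = 34, q_K = 12.
Price P = 256 - (3/2)·46 = 187.
Talus's profit: 187·34 - 34·34 - (3/2)·34² = 3468.

3468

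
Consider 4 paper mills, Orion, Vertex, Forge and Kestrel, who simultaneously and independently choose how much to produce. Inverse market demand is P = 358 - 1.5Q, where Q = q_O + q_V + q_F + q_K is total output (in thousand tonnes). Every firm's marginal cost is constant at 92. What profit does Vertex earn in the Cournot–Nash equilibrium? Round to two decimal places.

1886.83

A representative firm's profit is π_i = q_i(358 - 1.5Q) - 92q_i.
Setting ∂π_i/∂q_i = 0 with rivals' quantities fixed: 266 - 3q_i - (3/2)·Σ_{j≠i} q_j = 0.
By symmetry each firm produces the same amount; substituting Σ_{j≠i} q_j = 3q_i yields q_i = 266/(15/2) = 532/15.
Price P = 358 - (3/2)·141.8667 = 726/5.
Vertex's profit: (726/5 - 92)·(532/15) = 1886.8267.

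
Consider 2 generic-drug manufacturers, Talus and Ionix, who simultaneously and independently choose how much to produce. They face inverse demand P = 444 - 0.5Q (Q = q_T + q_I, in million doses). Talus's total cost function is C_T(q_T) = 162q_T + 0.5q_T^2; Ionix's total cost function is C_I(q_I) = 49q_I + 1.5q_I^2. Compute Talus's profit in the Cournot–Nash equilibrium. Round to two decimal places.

Talus's profit: π_T = (444 - 0.5Q)q_T - (162q_T + (1/2)q_T²). Setting ∂π_T/∂q_T = 0: 282 - 2q_T - (1/2)(q_I) = 0.
Ionix's profit: π_I = (444 - 0.5Q)q_I - (49q_I + (3/2)q_I²). Setting ∂π_I/∂q_I = 0: 395 - 4q_I - (1/2)(q_T) = 0.
So q_T = (282 - (1/2)q_I)/2 and q_I = (395 - (1/2)q_T)/4.
Substituting one into the other gives q_T = 120.0645 and q_I = 83.7419.
Price P = 444 - (1/2)·203.8065 = 342.0968.
Talus's profit: 342.0968·120.0645 - 162·120.0645 - (1/2)·120.0645² = 14415.4880.

14415.49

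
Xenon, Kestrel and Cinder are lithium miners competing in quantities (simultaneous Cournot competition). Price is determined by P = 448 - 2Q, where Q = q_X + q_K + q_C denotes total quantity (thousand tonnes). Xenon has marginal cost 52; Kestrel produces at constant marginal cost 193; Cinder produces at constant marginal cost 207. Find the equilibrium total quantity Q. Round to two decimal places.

Xenon's profit: π_X = (448 - 2Q)q_X - (52q_X). Setting ∂π_X/∂q_X = 0: 396 - 4q_X - 2(q_K + q_C) = 0.
Kestrel's first-order condition: 255 - 4q_K - 2(q_X + q_C) = 0.
Cinder's first-order condition: 241 - 4q_C - 2(q_X + q_K) = 0.
Adding the 3 first-order conditions: 892 − 8Q = 0, so Q = 223/2.
Back-substituting: q_X = (396 − 223)/2 = 173/2, q_K = (255 − 223)/2 = 16, q_C = (241 − 223)/2 = 9.
Total output Q = 173/2 + 16 + 9 = 223/2.

111.50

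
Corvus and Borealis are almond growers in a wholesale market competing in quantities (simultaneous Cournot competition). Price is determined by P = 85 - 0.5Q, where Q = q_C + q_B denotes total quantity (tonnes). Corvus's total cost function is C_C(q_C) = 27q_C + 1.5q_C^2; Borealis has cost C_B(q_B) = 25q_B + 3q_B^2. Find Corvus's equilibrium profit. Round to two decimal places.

367.18

Corvus's profit: π_C = (85 - 0.5Q)q_C - (27q_C + (3/2)q_C²). Setting ∂π_C/∂q_C = 0: 58 - 4q_C - (1/2)(q_B) = 0.
Borealis's profit: π_B = (85 - 0.5Q)q_B - (25q_B + 3q_B²). Setting ∂π_B/∂q_B = 0: 60 - 7q_B - (1/2)(q_C) = 0.
Best responses: q_C = (58 - (1/2)q_B)/4, q_B = (60 - (1/2)q_C)/7.
Solving the pair: q_C = 1504/111, q_B = 844/111.
Price P = 85 - (1/2)·21.1532 = 74.4234.
Corvus's profit: 74.4234·(1504/111) - 27·(1504/111) - (3/2)(1504/111)² = 367.1806.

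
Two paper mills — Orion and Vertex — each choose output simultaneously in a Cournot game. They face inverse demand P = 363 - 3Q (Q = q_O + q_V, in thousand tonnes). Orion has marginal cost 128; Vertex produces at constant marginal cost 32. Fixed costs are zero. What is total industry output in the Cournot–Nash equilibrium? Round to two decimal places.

62.89

Orion's profit: π_O = (363 - 3Q)q_O - (128q_O). Setting ∂π_O/∂q_O = 0: 235 - 6q_O - 3(q_V) = 0.
Vertex's profit: π_V = (363 - 3Q)q_V - (32q_V). Setting ∂π_V/∂q_V = 0: 331 - 6q_V - 3(q_O) = 0.
So q_O = (235 - 3q_V)/6 and q_V = (331 - 3q_O)/6.
Substituting one into the other gives q_O = 139/9 and q_V = 427/9.
Total output Q = 139/9 + 427/9 = 566/9.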